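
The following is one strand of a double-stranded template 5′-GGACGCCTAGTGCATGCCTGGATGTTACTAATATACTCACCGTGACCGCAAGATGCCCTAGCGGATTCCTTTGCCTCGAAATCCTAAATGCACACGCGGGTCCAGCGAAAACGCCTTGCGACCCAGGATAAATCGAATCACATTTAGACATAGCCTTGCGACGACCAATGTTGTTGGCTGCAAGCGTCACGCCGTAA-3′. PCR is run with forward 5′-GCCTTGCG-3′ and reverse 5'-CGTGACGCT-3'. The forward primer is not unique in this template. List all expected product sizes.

79 bp, 39 bp

The forward primer GCCTTGCG matches the top strand at positions 113–120, 153–160.
The reverse primer's reverse complement is AGCGTCACG, matching at positions 183–191.
Each forward site pairs with the reverse site to give a product ending at position 191: sizes 79, 39 bp.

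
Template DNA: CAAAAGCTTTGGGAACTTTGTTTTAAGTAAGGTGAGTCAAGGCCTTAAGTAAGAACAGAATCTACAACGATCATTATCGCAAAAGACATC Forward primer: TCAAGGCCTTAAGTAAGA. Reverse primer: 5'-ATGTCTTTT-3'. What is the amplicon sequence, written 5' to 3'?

5'-TCAAGGCCTTAAGTAAGAACAGAATCTACAACGATCATTATCGCAAAAGACAT-3'

Scanning the template, TCAAGGCCTTAAGTAAGA occurs at positions 37–54; this primer anneals to the bottom strand there with its 3' end pointing downstream.
Reverse complement of the reverse primer: AAAAGACAT. This occurs on the top strand at positions 81–89.
The product is the template from position 37 through 89 (53 bp).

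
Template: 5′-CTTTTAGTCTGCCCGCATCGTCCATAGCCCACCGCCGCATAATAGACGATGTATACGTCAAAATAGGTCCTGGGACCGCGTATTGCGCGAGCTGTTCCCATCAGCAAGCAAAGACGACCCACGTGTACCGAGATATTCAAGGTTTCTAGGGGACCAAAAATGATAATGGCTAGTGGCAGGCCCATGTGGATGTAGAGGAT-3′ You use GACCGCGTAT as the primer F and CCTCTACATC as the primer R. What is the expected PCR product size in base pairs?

125 bp

Scanning the template, GACCGCGTAT occurs at positions 74–83; this primer anneals to the bottom strand there with its 3' end pointing downstream.
The reverse primer's reverse complement is GATGTAGAGG, which matches the template at positions 189–198.
Amplicon spans positions 74–198: 125 bp.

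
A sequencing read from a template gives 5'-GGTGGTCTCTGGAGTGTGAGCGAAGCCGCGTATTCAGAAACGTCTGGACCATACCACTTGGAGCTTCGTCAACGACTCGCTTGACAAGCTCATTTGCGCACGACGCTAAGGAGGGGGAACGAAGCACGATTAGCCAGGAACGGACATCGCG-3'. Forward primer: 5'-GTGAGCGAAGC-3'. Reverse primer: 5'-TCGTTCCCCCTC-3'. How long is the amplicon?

Scanning the template, GTGAGCGAAGC occurs at positions 16–26; this primer anneals to the bottom strand there with its 3' end pointing downstream.
Reverse complement of the reverse primer: GAGGGGGAACGA. This occurs on the top strand at positions 111–122.
The product runs from position 16 to position 122, so its length is 122 − 16 + 1 = 107 bp.

107 bp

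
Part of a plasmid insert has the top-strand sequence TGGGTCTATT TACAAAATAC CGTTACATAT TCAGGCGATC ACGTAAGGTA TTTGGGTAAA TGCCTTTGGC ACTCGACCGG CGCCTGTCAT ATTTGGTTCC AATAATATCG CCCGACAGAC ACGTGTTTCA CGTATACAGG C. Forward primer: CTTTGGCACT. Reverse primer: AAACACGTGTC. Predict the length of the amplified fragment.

Scanning the template, CTTTGGCACT occurs at positions 64–73; this primer anneals to the bottom strand there with its 3' end pointing downstream.
Reverse complement of the reverse primer: GACACGTGTTT. This occurs on the top strand at positions 118–128.
The product runs from position 64 to position 128, so its length is 128 − 64 + 1 = 65 bp.

65 bp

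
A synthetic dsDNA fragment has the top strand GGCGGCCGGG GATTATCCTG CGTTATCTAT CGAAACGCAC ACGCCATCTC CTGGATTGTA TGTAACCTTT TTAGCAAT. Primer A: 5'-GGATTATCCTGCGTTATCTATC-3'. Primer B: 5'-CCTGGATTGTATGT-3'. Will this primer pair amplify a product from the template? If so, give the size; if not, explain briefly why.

No product — both primers anneal to the same strand and extend in the same direction.

Primer A (GGATTATCCTGCGTTATCTATC) matches the top strand at positions 10–31 (3' end points downstream).
Primer B (CCTGGATTGTATGT) also matches the top strand directly, at positions 50–63 — its reverse complement ACATACAATCCAGG is not present.
Both primers anneal to the bottom strand with 3' ends pointing the same way, so neither can prime synthesis back toward the other.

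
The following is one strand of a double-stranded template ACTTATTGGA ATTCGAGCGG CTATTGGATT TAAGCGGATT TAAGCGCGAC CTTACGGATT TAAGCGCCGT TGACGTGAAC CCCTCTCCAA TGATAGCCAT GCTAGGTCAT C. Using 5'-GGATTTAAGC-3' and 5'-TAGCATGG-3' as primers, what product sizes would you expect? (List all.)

79 bp, 69 bp, 49 bp

The forward primer GGATTTAAGC matches the top strand at positions 26–35, 36–45, 56–65.
The reverse primer's reverse complement is CCATGCTA, matching at positions 97–104.
Each forward site pairs with the reverse site to give a product ending at position 104: sizes 79, 69, 49 bp.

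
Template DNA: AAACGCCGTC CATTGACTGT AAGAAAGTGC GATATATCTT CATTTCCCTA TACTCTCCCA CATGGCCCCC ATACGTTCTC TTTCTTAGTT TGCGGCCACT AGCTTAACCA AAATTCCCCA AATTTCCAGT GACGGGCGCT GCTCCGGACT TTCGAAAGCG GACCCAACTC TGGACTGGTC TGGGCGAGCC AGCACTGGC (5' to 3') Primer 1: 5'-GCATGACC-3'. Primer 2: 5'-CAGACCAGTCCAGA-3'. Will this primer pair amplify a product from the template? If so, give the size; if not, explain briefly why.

Primer 1 (GCATGACC) does not match the top strand, and its reverse complement GGTCATGC does not match either.
With no annealing site for primer 1, no amplification occurs.

No product — primer 1 has no binding site in the template.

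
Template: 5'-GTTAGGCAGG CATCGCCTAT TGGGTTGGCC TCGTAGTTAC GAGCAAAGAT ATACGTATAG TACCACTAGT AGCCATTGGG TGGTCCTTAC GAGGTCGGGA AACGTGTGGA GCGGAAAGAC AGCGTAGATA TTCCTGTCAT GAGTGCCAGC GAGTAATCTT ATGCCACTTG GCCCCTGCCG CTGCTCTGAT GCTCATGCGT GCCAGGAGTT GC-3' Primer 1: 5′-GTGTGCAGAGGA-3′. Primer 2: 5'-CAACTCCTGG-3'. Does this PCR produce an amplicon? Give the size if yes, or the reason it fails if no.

No product — primer 1 has no binding site in the template.

Primer 1 (GTGTGCAGAGGA) does not match the top strand, and its reverse complement TCCTCTGCACAC does not match either.
With no annealing site for primer 1, no amplification occurs.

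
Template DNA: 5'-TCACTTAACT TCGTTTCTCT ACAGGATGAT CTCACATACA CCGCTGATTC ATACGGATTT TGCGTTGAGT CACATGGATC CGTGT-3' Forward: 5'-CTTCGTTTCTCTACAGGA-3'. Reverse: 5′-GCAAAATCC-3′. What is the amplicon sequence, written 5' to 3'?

5'-CTTCGTTTCTCTACAGGATGATCTCACATACACCGCTGATTCATACGGATTTTGC-3'

Forward primer CTTCGTTTCTCTACAGGA is found on the top strand at positions 9–26.
Reverse complement of the reverse primer: GGATTTTGC. This occurs on the top strand at positions 55–63.
The product is the template from position 9 through 63 (55 bp).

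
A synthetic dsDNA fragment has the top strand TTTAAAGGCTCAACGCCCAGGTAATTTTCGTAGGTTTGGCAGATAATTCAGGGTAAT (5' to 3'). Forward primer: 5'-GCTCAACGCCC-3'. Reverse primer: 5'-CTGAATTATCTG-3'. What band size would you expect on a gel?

Scanning the template, GCTCAACGCCC occurs at positions 8–18; this primer anneals to the bottom strand there with its 3' end pointing downstream.
Taking the reverse complement of CTGAATTATCTG gives CAGATAATTCAG, found at positions 40–51 on the template; the primer anneals here to the top strand with its 3' end pointing upstream.
Product length = (reverse-primer end) − (forward-primer start) + 1 = 51 − 8 + 1 = 44 bp.

44 bp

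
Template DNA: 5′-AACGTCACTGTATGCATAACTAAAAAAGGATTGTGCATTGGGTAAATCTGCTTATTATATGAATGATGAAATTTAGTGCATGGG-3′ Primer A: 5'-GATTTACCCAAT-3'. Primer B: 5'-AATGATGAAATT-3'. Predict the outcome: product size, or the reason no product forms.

No product — the primers' 3' ends point away from each other.

Primer A (GATTTACCCAAT) has reverse complement ATTGGGTAAATC, which matches the top strand at positions 37–48; primer A anneals to the top strand there with its 3' end pointing upstream toward position 37.
Primer B (AATGATGAAATT) matches the top strand directly at positions 62–73; it anneals to the bottom strand with its 3' end pointing downstream toward position 73.
The 3' ends diverge (primer A extends toward position 1, primer B toward position 84), so the primers never converge on a shared product.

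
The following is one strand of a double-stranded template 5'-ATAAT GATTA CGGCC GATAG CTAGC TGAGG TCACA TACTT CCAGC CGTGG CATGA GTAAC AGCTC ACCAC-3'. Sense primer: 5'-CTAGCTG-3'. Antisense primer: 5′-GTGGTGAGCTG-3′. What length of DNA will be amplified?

The forward primer matches the template at positions 21–27.
Reverse complement of the reverse primer: CAGCTCACCAC. This occurs on the top strand at positions 60–70.
Amplicon spans positions 21–70: 50 bp.

50 bp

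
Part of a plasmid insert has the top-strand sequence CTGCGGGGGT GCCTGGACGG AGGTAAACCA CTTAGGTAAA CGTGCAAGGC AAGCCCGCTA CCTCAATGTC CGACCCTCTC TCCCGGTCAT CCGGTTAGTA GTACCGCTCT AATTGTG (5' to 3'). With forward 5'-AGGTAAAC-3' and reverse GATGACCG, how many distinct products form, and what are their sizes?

The forward primer AGGTAAAC matches the top strand at positions 21–28, 34–41.
The reverse primer's reverse complement is CGGTCATC, matching at positions 84–91.
Each forward site pairs with the reverse site to give a product ending at position 91: sizes 71, 58 bp.

Two products: 71 bp, 58 bp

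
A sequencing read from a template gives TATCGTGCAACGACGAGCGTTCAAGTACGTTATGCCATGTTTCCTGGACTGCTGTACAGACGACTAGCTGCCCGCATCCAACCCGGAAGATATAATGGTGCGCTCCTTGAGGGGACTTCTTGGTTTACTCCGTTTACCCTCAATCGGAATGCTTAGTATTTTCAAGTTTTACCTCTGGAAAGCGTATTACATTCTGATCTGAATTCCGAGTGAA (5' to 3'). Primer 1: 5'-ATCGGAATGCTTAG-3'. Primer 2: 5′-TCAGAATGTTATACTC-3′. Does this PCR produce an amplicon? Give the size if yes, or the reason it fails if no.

No product — primer 2 has no binding site in the template.

Primer 2 (TCAGAATGTTATACTC) does not match the top strand, and its reverse complement GAGTATAACATTCTGA does not match either.
With no annealing site for primer 2, no amplification occurs.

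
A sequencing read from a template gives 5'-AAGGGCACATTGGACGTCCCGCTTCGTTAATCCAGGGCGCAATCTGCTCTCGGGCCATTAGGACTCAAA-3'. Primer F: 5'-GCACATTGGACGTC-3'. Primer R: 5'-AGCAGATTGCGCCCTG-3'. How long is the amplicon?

44 bp

Forward primer GCACATTGGACGTC is found on the top strand at positions 5–18.
The reverse primer's reverse complement is CAGGGCGCAATCTGCT, which matches the template at positions 33–48.
Product length = (reverse-primer end) − (forward-primer start) + 1 = 48 − 5 + 1 = 44 bp.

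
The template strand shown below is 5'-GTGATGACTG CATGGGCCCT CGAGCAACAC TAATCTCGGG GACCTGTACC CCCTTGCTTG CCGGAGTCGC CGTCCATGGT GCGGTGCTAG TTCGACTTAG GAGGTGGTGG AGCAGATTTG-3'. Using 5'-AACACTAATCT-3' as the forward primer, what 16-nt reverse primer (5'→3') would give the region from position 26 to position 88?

The product's 3' end on the top strand is position 88.
The reverse primer anneals to the top strand over positions 73–88, i.e. to TCCATGGTGCGGTGCT.
Its sequence written 5'→3' is the reverse complement: AGCACCGCACCATGGA.

5'-AGCACCGCACCATGGA-3'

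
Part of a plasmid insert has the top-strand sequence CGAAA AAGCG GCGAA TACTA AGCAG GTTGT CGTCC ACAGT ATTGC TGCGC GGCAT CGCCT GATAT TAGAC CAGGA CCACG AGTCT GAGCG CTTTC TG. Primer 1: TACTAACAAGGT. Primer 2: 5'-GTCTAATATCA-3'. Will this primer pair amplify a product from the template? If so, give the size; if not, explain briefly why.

Primer 1 (TACTAACAAGGT) does not match the top strand, and its reverse complement ACCTTGTTAGTA does not match either.
With no annealing site for primer 1, no amplification occurs.

No product — primer 1 has no binding site in the template.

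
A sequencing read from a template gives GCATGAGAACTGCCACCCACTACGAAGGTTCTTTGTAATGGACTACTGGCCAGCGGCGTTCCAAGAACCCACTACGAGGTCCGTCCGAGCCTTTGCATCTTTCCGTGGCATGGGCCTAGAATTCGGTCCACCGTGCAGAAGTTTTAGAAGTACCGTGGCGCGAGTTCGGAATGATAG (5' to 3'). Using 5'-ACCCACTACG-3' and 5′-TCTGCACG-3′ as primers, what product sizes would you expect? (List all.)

125 bp, 73 bp

The forward primer ACCCACTACG matches the top strand at positions 15–24, 67–76.
The reverse primer's reverse complement is CGTGCAGA, matching at positions 132–139.
Each forward site pairs with the reverse site to give a product ending at position 139: sizes 125, 73 bp.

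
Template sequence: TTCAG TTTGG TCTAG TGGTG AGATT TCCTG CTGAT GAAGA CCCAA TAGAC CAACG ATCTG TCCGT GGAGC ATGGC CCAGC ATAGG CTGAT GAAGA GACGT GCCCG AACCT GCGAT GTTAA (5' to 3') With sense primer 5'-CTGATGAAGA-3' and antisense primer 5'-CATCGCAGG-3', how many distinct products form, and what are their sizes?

Two products: 86 bp, 31 bp

The forward primer CTGATGAAGA matches the top strand at positions 31–40, 86–95.
The reverse primer's reverse complement is CCTGCGATG, matching at positions 108–116.
Each forward site pairs with the reverse site to give a product ending at position 116: sizes 86, 31 bp.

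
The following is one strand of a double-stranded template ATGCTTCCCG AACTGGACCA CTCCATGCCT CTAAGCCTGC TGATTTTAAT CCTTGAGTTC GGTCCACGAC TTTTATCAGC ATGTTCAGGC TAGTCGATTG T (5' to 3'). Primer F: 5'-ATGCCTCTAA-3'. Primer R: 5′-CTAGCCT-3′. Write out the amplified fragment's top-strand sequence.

5'-ATGCCTCTAAGCCTGCTGATTTTAATCCTTGAGTTCGGTCCACGACTTTTATCAGCATGTTCAGGCTAG-3'

Forward primer ATGCCTCTAA is found on the top strand at positions 25–34.
Taking the reverse complement of CTAGCCT gives AGGCTAG, found at positions 87–93 on the template; the primer anneals here to the top strand with its 3' end pointing upstream.
The product is the template from position 25 through 93 (69 bp).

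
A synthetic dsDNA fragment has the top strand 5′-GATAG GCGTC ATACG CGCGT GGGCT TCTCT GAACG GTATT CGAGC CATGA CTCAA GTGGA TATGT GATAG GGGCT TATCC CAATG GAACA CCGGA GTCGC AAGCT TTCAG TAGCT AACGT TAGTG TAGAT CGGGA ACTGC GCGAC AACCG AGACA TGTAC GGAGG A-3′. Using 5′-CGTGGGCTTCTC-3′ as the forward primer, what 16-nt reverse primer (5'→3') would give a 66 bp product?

5'-TTGGGATAAGCCCCTA-3'

The forward primer binds at positions 18–29, so a 66 bp product ends at position 18 + 66 − 1 = 83.
The reverse primer anneals to the top strand over positions 68–83, i.e. to TAGGGGCTTATCCCAA.
Its sequence written 5'→3' is the reverse complement: TTGGGATAAGCCCCTA.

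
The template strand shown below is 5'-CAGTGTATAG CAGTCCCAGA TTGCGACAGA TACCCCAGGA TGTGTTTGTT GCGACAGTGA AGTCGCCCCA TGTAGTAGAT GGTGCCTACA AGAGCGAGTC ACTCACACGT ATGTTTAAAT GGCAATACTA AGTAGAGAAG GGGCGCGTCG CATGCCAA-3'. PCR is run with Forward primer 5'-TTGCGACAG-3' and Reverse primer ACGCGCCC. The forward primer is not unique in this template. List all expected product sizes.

The forward primer TTGCGACAG matches the top strand at positions 21–29, 49–57.
The reverse primer's reverse complement is GGGCGCGT, matching at positions 141–148.
Each forward site pairs with the reverse site to give a product ending at position 148: sizes 128, 100 bp.

128 bp, 100 bp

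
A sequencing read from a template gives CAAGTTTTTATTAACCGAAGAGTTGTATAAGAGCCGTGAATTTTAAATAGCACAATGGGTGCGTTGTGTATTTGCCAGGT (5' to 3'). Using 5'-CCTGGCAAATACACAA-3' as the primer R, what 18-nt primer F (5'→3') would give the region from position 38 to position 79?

The reverse primer's reverse complement TTGTGTATTTGCCAGG matches the template at positions 64–79; the product starts at position 38.
The forward primer is identical to the top strand over positions 38–55: GAATTTTAAATAGCACAA.

5'-GAATTTTAAATAGCACAA-3'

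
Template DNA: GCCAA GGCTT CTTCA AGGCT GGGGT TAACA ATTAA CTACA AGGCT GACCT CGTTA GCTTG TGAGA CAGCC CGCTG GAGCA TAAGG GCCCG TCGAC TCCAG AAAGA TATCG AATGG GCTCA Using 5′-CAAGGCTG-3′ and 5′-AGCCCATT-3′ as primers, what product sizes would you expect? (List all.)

The forward primer CAAGGCTG matches the top strand at positions 14–21, 39–46.
The reverse primer's reverse complement is AATGGGCT, matching at positions 111–118.
Each forward site pairs with the reverse site to give a product ending at position 118: sizes 105, 80 bp.

105 bp, 80 bp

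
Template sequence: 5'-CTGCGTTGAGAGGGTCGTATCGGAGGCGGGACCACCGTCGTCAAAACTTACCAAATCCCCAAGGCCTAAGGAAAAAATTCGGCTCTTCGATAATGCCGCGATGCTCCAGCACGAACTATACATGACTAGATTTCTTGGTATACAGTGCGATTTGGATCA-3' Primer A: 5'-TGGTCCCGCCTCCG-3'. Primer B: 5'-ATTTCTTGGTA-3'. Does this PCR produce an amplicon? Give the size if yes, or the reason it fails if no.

Primer A (TGGTCCCGCCTCCG) has reverse complement CGGAGGCGGGACCA, which matches the top strand at positions 21–34; primer A anneals to the top strand there with its 3' end pointing upstream toward position 21.
Primer B (ATTTCTTGGTA) matches the top strand directly at positions 130–140; it anneals to the bottom strand with its 3' end pointing downstream toward position 140.
The 3' ends diverge (primer A extends toward position 1, primer B toward position 159), so the primers never converge on a shared product.

No product — the primers' 3' ends point away from each other.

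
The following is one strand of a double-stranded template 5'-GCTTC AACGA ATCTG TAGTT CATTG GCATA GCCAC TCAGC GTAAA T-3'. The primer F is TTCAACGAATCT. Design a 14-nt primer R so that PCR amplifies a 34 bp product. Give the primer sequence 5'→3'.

The forward primer binds at positions 3–14, so a 34 bp product ends at position 3 + 34 − 1 = 36.
The reverse primer anneals to the top strand over positions 23–36, i.e. to TTGGCATAGCCACT.
Its sequence written 5'→3' is the reverse complement: AGTGGCTATGCCAA.

5'-AGTGGCTATGCCAA-3'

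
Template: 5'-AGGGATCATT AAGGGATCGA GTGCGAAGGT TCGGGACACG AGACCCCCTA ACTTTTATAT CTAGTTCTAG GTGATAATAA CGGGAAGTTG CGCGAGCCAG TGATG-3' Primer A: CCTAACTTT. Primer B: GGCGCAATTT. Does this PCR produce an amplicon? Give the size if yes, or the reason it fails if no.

No product — primer B has no binding site in the template.

Primer B (GGCGCAATTT) does not match the top strand, and its reverse complement AAATTGCGCC does not match either.
With no annealing site for primer B, no amplification occurs.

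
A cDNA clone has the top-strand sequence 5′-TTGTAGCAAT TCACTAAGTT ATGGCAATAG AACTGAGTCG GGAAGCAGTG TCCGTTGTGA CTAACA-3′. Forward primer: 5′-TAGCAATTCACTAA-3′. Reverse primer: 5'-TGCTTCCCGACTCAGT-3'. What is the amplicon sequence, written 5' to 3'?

Scanning the template, TAGCAATTCACTAA occurs at positions 4–17; this primer anneals to the bottom strand there with its 3' end pointing downstream.
Reverse complement of the reverse primer: ACTGAGTCGGGAAGCA. This occurs on the top strand at positions 32–47.
The product is the template from position 4 through 47 (44 bp).

5'-TAGCAATTCACTAAGTTATGGCAATAGAACTGAGTCGGGAAGCA-3'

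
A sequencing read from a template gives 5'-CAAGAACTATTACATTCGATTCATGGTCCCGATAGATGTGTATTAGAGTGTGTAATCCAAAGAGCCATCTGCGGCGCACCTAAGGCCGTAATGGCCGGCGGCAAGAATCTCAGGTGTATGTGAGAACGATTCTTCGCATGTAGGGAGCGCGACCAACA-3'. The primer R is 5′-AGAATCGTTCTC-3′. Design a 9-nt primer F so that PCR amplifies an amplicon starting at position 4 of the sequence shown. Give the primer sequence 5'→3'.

The reverse primer's reverse complement GAGAACGATTCT matches the template at positions 122–133; the product starts at position 4.
The forward primer is identical to the top strand over positions 4–12: GAACTATTA.

5'-GAACTATTA-3'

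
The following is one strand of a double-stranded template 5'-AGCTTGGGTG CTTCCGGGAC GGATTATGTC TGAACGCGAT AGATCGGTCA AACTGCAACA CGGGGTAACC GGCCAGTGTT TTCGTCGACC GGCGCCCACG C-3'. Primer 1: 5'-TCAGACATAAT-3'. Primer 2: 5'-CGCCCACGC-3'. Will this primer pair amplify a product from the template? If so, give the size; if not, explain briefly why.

Primer 1 (TCAGACATAAT) has reverse complement ATTATGTCTGA, which matches the top strand at positions 23–33; primer 1 anneals to the top strand there with its 3' end pointing upstream toward position 23.
Primer 2 (CGCCCACGC) matches the top strand directly at positions 93–101; it anneals to the bottom strand with its 3' end pointing downstream toward position 101.
The 3' ends diverge (primer 1 extends toward position 1, primer 2 toward position 101), so the primers never converge on a shared product.

No product — the primers' 3' ends point away from each other.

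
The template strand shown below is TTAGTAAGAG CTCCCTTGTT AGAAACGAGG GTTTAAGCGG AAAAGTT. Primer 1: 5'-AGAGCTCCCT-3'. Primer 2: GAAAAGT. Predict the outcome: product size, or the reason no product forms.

No product — both primers anneal to the same strand and extend in the same direction.

Primer 1 (AGAGCTCCCT) matches the top strand at positions 7–16 (3' end points downstream).
Primer 2 (GAAAAGT) also matches the top strand directly, at positions 40–46 — its reverse complement ACTTTTC is not present.
Both primers anneal to the bottom strand with 3' ends pointing the same way, so neither can prime synthesis back toward the other.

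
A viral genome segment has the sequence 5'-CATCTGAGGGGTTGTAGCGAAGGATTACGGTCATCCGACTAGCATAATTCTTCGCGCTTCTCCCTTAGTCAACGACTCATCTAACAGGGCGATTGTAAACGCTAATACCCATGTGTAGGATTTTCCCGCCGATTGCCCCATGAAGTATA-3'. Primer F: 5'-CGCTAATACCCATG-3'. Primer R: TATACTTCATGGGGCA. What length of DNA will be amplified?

Scanning the template, CGCTAATACCCATG occurs at positions 100–113; this primer anneals to the bottom strand there with its 3' end pointing downstream.
The reverse primer's reverse complement is TGCCCCATGAAGTATA, which matches the template at positions 134–149.
Amplicon spans positions 100–149: 50 bp.

50 bp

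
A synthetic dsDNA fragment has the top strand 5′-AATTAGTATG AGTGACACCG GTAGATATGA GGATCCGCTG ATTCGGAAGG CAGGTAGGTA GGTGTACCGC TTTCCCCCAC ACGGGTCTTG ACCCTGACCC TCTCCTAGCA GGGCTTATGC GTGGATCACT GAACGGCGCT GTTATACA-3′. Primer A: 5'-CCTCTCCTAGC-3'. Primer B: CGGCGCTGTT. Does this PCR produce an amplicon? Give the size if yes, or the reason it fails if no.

Primer A (CCTCTCCTAGC) matches the top strand at positions 99–109 (3' end points downstream).
Primer B (CGGCGCTGTT) also matches the top strand directly, at positions 134–143 — its reverse complement AACAGCGCCG is not present.
Both primers anneal to the bottom strand with 3' ends pointing the same way, so neither can prime synthesis back toward the other.

No product — both primers anneal to the same strand and extend in the same direction.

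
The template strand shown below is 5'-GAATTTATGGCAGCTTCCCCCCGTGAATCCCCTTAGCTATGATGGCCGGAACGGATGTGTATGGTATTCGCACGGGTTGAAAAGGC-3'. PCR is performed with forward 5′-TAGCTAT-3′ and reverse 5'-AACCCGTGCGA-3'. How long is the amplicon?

Scanning the template, TAGCTAT occurs at positions 34–40; this primer anneals to the bottom strand there with its 3' end pointing downstream.
Reverse complement of the reverse primer: TCGCACGGGTT. This occurs on the top strand at positions 68–78.
Amplicon spans positions 34–78: 45 bp.

45 bp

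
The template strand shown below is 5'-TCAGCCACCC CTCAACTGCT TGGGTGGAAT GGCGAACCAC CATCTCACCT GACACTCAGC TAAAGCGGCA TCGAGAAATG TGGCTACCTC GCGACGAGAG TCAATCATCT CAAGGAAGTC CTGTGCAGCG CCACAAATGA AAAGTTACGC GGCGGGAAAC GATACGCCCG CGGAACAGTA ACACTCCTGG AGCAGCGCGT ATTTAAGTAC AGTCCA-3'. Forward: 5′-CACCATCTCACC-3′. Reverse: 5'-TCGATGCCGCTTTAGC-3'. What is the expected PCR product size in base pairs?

37 bp

The forward primer matches the template at positions 38–49.
Taking the reverse complement of TCGATGCCGCTTTAGC gives GCTAAAGCGGCATCGA, found at positions 59–74 on the template; the primer anneals here to the top strand with its 3' end pointing upstream.
Product length = (reverse-primer end) − (forward-primer start) + 1 = 74 − 38 + 1 = 37 bp.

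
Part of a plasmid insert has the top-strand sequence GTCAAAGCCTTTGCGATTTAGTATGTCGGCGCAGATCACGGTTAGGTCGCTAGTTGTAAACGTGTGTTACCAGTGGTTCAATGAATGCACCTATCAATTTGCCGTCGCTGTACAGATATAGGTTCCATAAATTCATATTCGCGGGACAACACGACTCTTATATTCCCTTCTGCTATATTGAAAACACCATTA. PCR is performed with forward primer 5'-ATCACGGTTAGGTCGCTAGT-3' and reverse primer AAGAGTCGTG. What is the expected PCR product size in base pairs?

125 bp

Scanning the template, ATCACGGTTAGGTCGCTAGT occurs at positions 35–54; this primer anneals to the bottom strand there with its 3' end pointing downstream.
Reverse complement of the reverse primer: CACGACTCTT. This occurs on the top strand at positions 150–159.
Amplicon spans positions 35–159: 125 bp.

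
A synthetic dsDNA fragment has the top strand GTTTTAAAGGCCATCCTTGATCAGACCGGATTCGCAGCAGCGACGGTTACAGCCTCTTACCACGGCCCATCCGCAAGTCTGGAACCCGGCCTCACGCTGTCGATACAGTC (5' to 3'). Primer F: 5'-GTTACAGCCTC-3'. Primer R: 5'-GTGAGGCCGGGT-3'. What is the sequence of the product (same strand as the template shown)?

5'-GTTACAGCCTCTTACCACGGCCCATCCGCAAGTCTGGAACCCGGCCTCAC-3'

The forward primer matches the template at positions 46–56.
Taking the reverse complement of GTGAGGCCGGGT gives ACCCGGCCTCAC, found at positions 84–95 on the template; the primer anneals here to the top strand with its 3' end pointing upstream.
The product is the template from position 46 through 95 (50 bp).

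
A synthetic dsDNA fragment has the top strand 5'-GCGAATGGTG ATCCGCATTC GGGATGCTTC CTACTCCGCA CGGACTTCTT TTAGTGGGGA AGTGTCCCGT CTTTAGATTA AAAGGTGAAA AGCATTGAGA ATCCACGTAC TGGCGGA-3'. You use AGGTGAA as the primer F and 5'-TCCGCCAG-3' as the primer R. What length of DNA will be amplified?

Scanning the template, AGGTGAA occurs at positions 83–89; this primer anneals to the bottom strand there with its 3' end pointing downstream.
The reverse primer's reverse complement is CTGGCGGA, which matches the template at positions 110–117.
The product runs from position 83 to position 117, so its length is 117 − 83 + 1 = 35 bp.

35 bp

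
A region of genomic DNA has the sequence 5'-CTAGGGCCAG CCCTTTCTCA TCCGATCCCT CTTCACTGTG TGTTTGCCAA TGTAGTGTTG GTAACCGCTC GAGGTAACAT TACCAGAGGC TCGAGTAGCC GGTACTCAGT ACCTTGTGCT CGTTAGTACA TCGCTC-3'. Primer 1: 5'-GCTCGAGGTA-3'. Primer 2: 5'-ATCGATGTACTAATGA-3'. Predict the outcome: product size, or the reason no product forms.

Primer 2 (ATCGATGTACTAATGA) does not match the top strand, and its reverse complement TCATTAGTACATCGAT does not match either.
With no annealing site for primer 2, no amplification occurs.

No product — primer 2 has no binding site in the template.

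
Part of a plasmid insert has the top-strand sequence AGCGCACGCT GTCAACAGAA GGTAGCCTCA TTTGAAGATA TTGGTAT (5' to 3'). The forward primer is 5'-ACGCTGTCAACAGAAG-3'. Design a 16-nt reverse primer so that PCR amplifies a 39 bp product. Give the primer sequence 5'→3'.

The forward primer binds at positions 6–21, so a 39 bp product ends at position 6 + 39 − 1 = 44.
The reverse primer anneals to the top strand over positions 29–44, i.e. to CATTTGAAGATATTGG.
Its sequence written 5'→3' is the reverse complement: CCAATATCTTCAAATG.

5'-CCAATATCTTCAAATG-3'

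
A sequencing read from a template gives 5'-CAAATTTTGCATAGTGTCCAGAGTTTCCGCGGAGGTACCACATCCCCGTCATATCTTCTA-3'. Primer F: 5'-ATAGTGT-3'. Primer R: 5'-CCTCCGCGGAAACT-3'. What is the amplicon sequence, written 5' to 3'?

Forward primer ATAGTGT is found on the top strand at positions 11–17.
The reverse primer's reverse complement is AGTTTCCGCGGAGG, which matches the template at positions 22–35.
The product is the template from position 11 through 35 (25 bp).

5'-ATAGTGTCCAGAGTTTCCGCGGAGG-3'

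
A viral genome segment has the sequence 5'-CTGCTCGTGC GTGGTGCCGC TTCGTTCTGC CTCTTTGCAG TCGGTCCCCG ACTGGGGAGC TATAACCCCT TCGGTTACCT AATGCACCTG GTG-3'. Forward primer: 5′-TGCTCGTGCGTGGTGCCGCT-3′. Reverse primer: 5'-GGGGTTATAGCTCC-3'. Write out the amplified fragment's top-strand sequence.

5'-TGCTCGTGCGTGGTGCCGCTTCGTTCTGCCTCTTTGCAGTCGGTCCCCGACTGGGGAGCTATAACCCC-3'

Forward primer TGCTCGTGCGTGGTGCCGCT is found on the top strand at positions 2–21.
The reverse primer's reverse complement is GGAGCTATAACCCC, which matches the template at positions 56–69.
The product is the template from position 2 through 69 (68 bp).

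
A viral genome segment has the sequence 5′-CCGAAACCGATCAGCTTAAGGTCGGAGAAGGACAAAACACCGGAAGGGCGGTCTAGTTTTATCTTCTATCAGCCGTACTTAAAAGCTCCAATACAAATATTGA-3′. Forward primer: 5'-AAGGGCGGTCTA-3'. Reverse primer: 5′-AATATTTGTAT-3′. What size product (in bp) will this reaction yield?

Scanning the template, AAGGGCGGTCTA occurs at positions 44–55; this primer anneals to the bottom strand there with its 3' end pointing downstream.
Reverse complement of the reverse primer: ATACAAATATT. This occurs on the top strand at positions 91–101.
Amplicon spans positions 44–101: 58 bp.

58 bp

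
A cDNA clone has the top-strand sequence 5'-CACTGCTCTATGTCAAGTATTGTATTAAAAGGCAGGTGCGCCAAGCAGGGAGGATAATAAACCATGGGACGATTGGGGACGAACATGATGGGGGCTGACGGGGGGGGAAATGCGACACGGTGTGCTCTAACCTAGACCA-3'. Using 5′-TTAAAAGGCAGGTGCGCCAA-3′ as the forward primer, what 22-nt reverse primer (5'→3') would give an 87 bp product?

The forward primer binds at positions 25–44, so an 87 bp product ends at position 25 + 87 − 1 = 111.
The reverse primer anneals to the top strand over positions 90–111, i.e. to GGGGGCTGACGGGGGGGGAAAT.
Its sequence written 5'→3' is the reverse complement: ATTTCCCCCCCCGTCAGCCCCC.

5'-ATTTCCCCCCCCGTCAGCCCCC-3'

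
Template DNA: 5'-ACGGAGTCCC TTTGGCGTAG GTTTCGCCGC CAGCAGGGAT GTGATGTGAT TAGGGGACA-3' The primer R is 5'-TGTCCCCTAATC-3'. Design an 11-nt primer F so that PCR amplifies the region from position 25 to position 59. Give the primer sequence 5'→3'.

The reverse primer's reverse complement GATTAGGGGACA matches the template at positions 48–59; the product starts at position 25.
The forward primer is identical to the top strand over positions 25–35: CGCCGCCAGCA.

5'-CGCCGCCAGCA-3'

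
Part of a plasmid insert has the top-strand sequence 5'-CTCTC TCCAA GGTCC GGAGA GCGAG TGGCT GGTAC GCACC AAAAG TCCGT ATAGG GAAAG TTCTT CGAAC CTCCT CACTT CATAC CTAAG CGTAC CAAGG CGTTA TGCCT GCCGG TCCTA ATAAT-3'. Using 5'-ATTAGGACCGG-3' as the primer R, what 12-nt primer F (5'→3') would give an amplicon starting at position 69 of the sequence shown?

The reverse primer's reverse complement CCGGTCCTAAT matches the template at positions 112–122; the product starts at position 69.
The forward primer is identical to the top strand over positions 69–80: ACCTCCTCACTT.

5'-ACCTCCTCACTT-3'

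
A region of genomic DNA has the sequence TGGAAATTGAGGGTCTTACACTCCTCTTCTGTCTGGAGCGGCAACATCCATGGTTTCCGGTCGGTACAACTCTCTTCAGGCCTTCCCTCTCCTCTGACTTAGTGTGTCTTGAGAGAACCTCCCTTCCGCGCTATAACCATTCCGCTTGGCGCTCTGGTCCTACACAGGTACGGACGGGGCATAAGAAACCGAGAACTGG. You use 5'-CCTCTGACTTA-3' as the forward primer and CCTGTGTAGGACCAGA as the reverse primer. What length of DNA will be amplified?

Scanning the template, CCTCTGACTTA occurs at positions 91–101; this primer anneals to the bottom strand there with its 3' end pointing downstream.
Reverse complement of the reverse primer: TCTGGTCCTACACAGG. This occurs on the top strand at positions 153–168.
Amplicon spans positions 91–168: 78 bp.

78 bp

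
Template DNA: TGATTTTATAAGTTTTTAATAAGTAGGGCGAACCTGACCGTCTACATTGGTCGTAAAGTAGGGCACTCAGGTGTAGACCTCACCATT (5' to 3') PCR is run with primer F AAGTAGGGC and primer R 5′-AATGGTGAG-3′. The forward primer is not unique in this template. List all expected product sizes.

67 bp, 32 bp

The forward primer AAGTAGGGC matches the top strand at positions 21–29, 56–64.
The reverse primer's reverse complement is CTCACCATT, matching at positions 79–87.
Each forward site pairs with the reverse site to give a product ending at position 87: sizes 67, 32 bp.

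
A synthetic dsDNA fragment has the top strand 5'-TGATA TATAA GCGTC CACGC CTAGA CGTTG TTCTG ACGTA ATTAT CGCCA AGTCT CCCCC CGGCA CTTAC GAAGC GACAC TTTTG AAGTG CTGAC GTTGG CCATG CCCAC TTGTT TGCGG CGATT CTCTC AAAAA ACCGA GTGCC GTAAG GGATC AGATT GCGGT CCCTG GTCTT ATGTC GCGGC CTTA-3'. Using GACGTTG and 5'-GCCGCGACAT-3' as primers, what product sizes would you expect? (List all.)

The forward primer GACGTTG matches the top strand at positions 24–30, 93–99.
The reverse primer's reverse complement is ATGTCGCGGC, matching at positions 176–185.
Each forward site pairs with the reverse site to give a product ending at position 185: sizes 162, 93 bp.

162 bp, 93 bp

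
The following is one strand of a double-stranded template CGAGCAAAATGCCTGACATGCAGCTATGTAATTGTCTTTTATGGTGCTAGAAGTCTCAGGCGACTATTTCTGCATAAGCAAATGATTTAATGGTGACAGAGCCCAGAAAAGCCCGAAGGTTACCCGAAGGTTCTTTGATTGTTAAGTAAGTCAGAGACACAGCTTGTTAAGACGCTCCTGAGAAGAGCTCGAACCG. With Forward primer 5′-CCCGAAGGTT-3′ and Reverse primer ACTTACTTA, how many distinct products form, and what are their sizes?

The forward primer CCCGAAGGTT matches the top strand at positions 112–121, 123–132.
The reverse primer's reverse complement is TAAGTAAGT, matching at positions 143–151.
Each forward site pairs with the reverse site to give a product ending at position 151: sizes 40, 29 bp.

Two products: 40 bp, 29 bp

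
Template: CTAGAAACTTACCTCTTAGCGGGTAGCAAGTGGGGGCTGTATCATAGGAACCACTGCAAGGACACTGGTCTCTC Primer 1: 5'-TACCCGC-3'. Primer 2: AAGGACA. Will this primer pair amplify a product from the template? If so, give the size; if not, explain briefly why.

No product — the primers' 3' ends point away from each other.

Primer 1 (TACCCGC) has reverse complement GCGGGTA, which matches the top strand at positions 19–25; primer 1 anneals to the top strand there with its 3' end pointing upstream toward position 19.
Primer 2 (AAGGACA) matches the top strand directly at positions 58–64; it anneals to the bottom strand with its 3' end pointing downstream toward position 64.
The 3' ends diverge (primer 1 extends toward position 1, primer 2 toward position 74), so the primers never converge on a shared product.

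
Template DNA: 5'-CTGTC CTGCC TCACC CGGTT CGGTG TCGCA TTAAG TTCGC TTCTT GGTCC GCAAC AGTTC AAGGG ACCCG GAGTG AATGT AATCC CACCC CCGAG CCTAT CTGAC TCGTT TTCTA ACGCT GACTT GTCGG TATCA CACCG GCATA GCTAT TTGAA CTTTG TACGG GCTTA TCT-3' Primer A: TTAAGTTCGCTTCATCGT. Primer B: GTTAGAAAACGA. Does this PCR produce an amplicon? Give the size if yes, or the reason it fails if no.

No product — primer A has no binding site in the template.

Primer A (TTAAGTTCGCTTCATCGT) does not match the top strand, and its reverse complement ACGATGAAGCGAACTTAA does not match either.
With no annealing site for primer A, no amplification occurs.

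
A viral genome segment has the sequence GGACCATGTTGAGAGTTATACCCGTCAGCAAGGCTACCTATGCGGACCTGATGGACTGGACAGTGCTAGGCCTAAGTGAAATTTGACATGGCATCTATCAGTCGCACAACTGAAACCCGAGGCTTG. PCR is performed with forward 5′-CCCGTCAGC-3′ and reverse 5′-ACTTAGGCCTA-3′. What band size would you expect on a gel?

57 bp

Scanning the template, CCCGTCAGC occurs at positions 21–29; this primer anneals to the bottom strand there with its 3' end pointing downstream.
The reverse primer's reverse complement is TAGGCCTAAGT, which matches the template at positions 67–77.
Product length = (reverse-primer end) − (forward-primer start) + 1 = 77 − 21 + 1 = 57 bp.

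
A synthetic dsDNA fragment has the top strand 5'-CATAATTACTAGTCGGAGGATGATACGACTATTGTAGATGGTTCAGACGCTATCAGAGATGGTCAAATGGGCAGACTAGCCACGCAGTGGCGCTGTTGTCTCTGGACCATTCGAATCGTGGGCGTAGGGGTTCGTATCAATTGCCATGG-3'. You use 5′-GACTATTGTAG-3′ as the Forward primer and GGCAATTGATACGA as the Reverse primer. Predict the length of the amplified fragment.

119 bp

Forward primer GACTATTGTAG is found on the top strand at positions 27–37.
Reverse complement of the reverse primer: TCGTATCAATTGCC. This occurs on the top strand at positions 132–145.
The product runs from position 27 to position 145, so its length is 145 − 27 + 1 = 119 bp.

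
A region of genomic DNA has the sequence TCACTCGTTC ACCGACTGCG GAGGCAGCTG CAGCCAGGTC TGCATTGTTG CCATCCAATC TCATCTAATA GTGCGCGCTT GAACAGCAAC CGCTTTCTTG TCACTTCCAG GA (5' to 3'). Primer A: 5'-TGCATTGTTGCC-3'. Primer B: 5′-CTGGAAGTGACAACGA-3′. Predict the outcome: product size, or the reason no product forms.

Primer B (CTGGAAGTGACAACGA) does not match the top strand, and its reverse complement TCGTTGTCACTTCCAG does not match either.
With no annealing site for primer B, no amplification occurs.

No product — primer B has no binding site in the template.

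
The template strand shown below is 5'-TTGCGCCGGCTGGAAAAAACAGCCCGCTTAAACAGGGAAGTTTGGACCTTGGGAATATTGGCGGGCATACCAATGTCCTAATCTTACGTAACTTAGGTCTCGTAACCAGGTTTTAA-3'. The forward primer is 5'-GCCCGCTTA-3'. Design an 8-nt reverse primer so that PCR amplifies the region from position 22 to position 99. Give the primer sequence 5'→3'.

The product's 3' end on the top strand is position 99.
The reverse primer anneals to the top strand over positions 92–99, i.e. to CTTAGGTC.
Its sequence written 5'→3' is the reverse complement: GACCTAAG.

5'-GACCTAAG-3'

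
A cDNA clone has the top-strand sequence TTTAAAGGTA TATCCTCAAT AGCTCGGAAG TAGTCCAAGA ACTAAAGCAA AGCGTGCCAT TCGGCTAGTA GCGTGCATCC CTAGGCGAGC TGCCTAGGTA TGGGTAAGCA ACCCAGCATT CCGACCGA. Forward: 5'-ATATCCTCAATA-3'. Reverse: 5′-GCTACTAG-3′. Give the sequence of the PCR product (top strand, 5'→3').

The forward primer matches the template at positions 10–21.
Reverse complement of the reverse primer: CTAGTAGC. This occurs on the top strand at positions 65–72.
The product is the template from position 10 through 72 (63 bp).

5'-ATATCCTCAATAGCTCGGAAGTAGTCCAAGAACTAAAGCAAAGCGTGCCATTCGGCTAGTAGC-3'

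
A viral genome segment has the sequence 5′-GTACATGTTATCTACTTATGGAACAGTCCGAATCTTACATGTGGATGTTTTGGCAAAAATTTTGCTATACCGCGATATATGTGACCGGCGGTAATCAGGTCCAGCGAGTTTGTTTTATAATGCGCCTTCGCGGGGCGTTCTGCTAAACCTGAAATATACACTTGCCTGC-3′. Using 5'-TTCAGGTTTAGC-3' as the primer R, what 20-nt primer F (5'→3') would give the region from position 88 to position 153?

The reverse primer's reverse complement GCTAAACCTGAA matches the template at positions 142–153; the product starts at position 88.
The forward primer is identical to the top strand over positions 88–107: GCGGTAATCAGGTCCAGCGA.

5'-GCGGTAATCAGGTCCAGCGA-3'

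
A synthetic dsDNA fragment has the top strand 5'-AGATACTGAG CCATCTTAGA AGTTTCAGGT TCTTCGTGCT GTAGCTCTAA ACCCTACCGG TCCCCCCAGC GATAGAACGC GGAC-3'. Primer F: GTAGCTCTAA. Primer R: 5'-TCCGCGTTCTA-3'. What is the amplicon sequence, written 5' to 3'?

Scanning the template, GTAGCTCTAA occurs at positions 41–50; this primer anneals to the bottom strand there with its 3' end pointing downstream.
The reverse primer's reverse complement is TAGAACGCGGA, which matches the template at positions 73–83.
The product is the template from position 41 through 83 (43 bp).

5'-GTAGCTCTAAACCCTACCGGTCCCCCCAGCGATAGAACGCGGA-3'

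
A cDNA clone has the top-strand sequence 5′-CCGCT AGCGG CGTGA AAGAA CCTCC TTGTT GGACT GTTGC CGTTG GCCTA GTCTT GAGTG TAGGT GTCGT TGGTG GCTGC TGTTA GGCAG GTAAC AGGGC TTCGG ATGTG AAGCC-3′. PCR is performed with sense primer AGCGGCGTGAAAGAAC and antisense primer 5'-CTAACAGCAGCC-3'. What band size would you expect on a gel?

81 bp

Forward primer AGCGGCGTGAAAGAAC is found on the top strand at positions 6–21.
Reverse complement of the reverse primer: GGCTGCTGTTAG. This occurs on the top strand at positions 75–86.
Product length = (reverse-primer end) − (forward-primer start) + 1 = 86 − 6 + 1 = 81 bp.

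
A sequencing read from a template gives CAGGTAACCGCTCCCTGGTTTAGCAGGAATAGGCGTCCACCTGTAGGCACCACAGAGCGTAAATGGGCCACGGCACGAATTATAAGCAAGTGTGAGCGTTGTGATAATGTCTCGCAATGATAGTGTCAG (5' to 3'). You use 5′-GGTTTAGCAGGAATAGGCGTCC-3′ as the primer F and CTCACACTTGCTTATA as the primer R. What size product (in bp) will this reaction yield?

80 bp

Forward primer GGTTTAGCAGGAATAGGCGTCC is found on the top strand at positions 17–38.
Taking the reverse complement of CTCACACTTGCTTATA gives TATAAGCAAGTGTGAG, found at positions 81–96 on the template; the primer anneals here to the top strand with its 3' end pointing upstream.
Product length = (reverse-primer end) − (forward-primer start) + 1 = 96 − 17 + 1 = 80 bp.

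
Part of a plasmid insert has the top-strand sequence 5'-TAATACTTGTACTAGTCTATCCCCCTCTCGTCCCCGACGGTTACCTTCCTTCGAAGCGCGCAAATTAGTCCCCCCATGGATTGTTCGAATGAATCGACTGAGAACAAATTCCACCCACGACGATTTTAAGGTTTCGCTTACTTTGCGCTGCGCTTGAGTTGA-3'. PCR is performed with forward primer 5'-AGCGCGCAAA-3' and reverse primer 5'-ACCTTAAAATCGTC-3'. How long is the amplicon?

78 bp

The forward primer matches the template at positions 55–64.
The reverse primer's reverse complement is GACGATTTTAAGGT, which matches the template at positions 119–132.
The product runs from position 55 to position 132, so its length is 132 − 55 + 1 = 78 bp.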